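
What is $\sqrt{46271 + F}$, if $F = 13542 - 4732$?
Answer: $\sqrt{55081} \approx 234.69$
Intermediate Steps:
$F = 8810$
$\sqrt{46271 + F} = \sqrt{46271 + 8810} = \sqrt{55081}$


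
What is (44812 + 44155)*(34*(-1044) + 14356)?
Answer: -1880762380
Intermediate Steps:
(44812 + 44155)*(34*(-1044) + 14356) = 88967*(-35496 + 14356) = 88967*(-21140) = -1880762380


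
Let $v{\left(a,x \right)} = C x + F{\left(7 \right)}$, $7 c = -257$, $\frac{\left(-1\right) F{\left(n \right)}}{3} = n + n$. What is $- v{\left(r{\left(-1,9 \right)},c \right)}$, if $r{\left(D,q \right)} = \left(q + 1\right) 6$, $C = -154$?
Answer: $-5612$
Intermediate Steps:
$r{\left(D,q \right)} = 6 + 6 q$ ($r{\left(D,q \right)} = \left(1 + q\right) 6 = 6 + 6 q$)
$F{\left(n \right)} = - 6 n$ ($F{\left(n \right)} = - 3 \left(n + n\right) = - 3 \cdot 2 n = - 6 n$)
$c = - \frac{257}{7}$ ($c = \frac{1}{7} \left(-257\right) = - \frac{257}{7} \approx -36.714$)
$v{\left(a,x \right)} = -42 - 154 x$ ($v{\left(a,x \right)} = - 154 x - 42 = -42 - 154 x$)
$- v{\left(r{\left(-1,9 \right)},c \right)} = - (-42 - -5654) = - (-42 + 5654) = \left(-1\right) 5612 = -5612$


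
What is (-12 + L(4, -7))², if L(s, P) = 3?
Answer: 81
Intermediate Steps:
(-12 + L(4, -7))² = (-12 + 3)² = (-9)² = 81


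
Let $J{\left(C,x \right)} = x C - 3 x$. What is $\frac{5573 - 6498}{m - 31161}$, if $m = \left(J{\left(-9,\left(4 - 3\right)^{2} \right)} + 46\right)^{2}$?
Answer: $\frac{185}{6001} \approx 0.030828$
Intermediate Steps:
$J{\left(C,x \right)} = - 3 x + C x$ ($J{\left(C,x \right)} = C x - 3 x = - 3 x + C x$)
$m = 1156$ ($m = \left(\left(4 - 3\right)^{2} \left(-3 - 9\right) + 46\right)^{2} = \left(1^{2} \left(-12\right) + 46\right)^{2} = \left(1 \left(-12\right) + 46\right)^{2} = \left(-12 + 46\right)^{2} = 34^{2} = 1156$)
$\frac{5573 - 6498}{m - 31161} = \frac{5573 - 6498}{1156 - 31161} = - \frac{925}{-30005} = \left(-925\right) \left(- \frac{1}{30005}\right) = \frac{185}{6001}$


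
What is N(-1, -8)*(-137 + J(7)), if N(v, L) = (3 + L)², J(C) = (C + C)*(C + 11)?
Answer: 2875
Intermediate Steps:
J(C) = 2*C*(11 + C) (J(C) = (2*C)*(11 + C) = 2*C*(11 + C))
N(-1, -8)*(-137 + J(7)) = (3 - 8)²*(-137 + 2*7*(11 + 7)) = (-5)²*(-137 + 2*7*18) = 25*(-137 + 252) = 25*115 = 2875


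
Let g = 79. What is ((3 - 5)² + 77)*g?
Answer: 6399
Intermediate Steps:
((3 - 5)² + 77)*g = ((3 - 5)² + 77)*79 = ((-2)² + 77)*79 = (4 + 77)*79 = 81*79 = 6399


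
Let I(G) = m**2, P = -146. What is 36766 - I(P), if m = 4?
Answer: 36750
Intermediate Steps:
I(G) = 16 (I(G) = 4**2 = 16)
36766 - I(P) = 36766 - 1*16 = 36766 - 16 = 36750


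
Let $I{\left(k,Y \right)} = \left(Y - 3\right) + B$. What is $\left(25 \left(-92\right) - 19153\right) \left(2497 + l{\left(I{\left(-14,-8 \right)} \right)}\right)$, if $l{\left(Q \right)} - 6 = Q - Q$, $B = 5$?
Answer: $-53696859$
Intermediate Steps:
$I{\left(k,Y \right)} = 2 + Y$ ($I{\left(k,Y \right)} = \left(Y - 3\right) + 5 = \left(-3 + Y\right) + 5 = 2 + Y$)
$l{\left(Q \right)} = 6$ ($l{\left(Q \right)} = 6 + \left(Q - Q\right) = 6 + 0 = 6$)
$\left(25 \left(-92\right) - 19153\right) \left(2497 + l{\left(I{\left(-14,-8 \right)} \right)}\right) = \left(25 \left(-92\right) - 19153\right) \left(2497 + 6\right) = \left(-2300 - 19153\right) 2503 = \left(-21453\right) 2503 = -53696859$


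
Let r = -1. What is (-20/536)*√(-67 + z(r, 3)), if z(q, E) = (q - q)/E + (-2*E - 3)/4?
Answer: -5*I*√277/268 ≈ -0.31051*I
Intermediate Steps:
z(q, E) = -¾ - E/2 (z(q, E) = 0/E + (-3 - 2*E)*(¼) = 0 + (-¾ - E/2) = -¾ - E/2)
(-20/536)*√(-67 + z(r, 3)) = (-20/536)*√(-67 + (-¾ - ½*3)) = (-20*1/536)*√(-67 + (-¾ - 3/2)) = -5*√(-67 - 9/4)/134 = -5*I*√277/268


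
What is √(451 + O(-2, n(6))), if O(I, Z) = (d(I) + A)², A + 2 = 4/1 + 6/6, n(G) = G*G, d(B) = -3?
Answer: √451 ≈ 21.237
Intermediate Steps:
n(G) = G²
A = 3 (A = -2 + (4/1 + 6/6) = -2 + (4*1 + 6*(⅙)) = -2 + (4 + 1) = -2 + 5 = 3)
O(I, Z) = 0 (O(I, Z) = (-3 + 3)² = 0² = 0)
√(451 + O(-2, n(6))) = √(451 + 0) = √451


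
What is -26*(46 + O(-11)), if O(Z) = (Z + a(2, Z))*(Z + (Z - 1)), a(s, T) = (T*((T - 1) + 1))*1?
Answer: 64584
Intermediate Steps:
a(s, T) = T² (a(s, T) = (T*((-1 + T) + 1))*1 = (T*T)*1 = T²*1 = T²)
O(Z) = (-1 + 2*Z)*(Z + Z²) (O(Z) = (Z + Z²)*(Z + (Z - 1)) = (Z + Z²)*(Z + (-1 + Z)) = (Z + Z²)*(-1 + 2*Z) = (-1 + 2*Z)*(Z + Z²))
-26*(46 + O(-11)) = -26*(46 - 11*(-1 - 11 + 2*(-11)²)) = -26*(46 - 11*(-1 - 11 + 2*121)) = -26*(46 - 11*(-1 - 11 + 242)) = -26*(46 - 11*230) = -26*(46 - 2530) = -26*(-2484) = 64584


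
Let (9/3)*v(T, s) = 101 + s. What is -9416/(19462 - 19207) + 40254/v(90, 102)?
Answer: 28882862/51765 ≈ 557.96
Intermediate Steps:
v(T, s) = 101/3 + s/3 (v(T, s) = (101 + s)/3 = 101/3 + s/3)
-9416/(19462 - 19207) + 40254/v(90, 102) = -9416/(19462 - 19207) + 40254/(101/3 + (1/3)*102) = -9416/255 + 40254/(101/3 + 34) = -9416*1/255 + 40254/(203/3) = -9416/255 + 40254*(3/203) = -9416/255 + 120762/203 = 28882862/51765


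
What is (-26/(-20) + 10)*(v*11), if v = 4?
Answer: 2486/5 ≈ 497.20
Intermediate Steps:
(-26/(-20) + 10)*(v*11) = (-26/(-20) + 10)*(4*11) = (-26*(-1/20) + 10)*44 = (13/10 + 10)*44 = (113/10)*44 = 2486/5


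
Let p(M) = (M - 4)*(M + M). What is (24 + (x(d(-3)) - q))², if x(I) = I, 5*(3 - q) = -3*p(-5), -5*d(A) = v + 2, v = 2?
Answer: 28561/25 ≈ 1142.4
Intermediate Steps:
p(M) = 2*M*(-4 + M) (p(M) = (-4 + M)*(2*M) = 2*M*(-4 + M))
d(A) = -⅘ (d(A) = -(2 + 2)/5 = -⅕*4 = -⅘)
q = 57 (q = 3 - (-3)*2*(-5)*(-4 - 5)/5 = 3 - (-3)*2*(-5)*(-9)/5 = 3 - (-3)*90/5 = 3 - ⅕*(-270) = 3 + 54 = 57)
(24 + (x(d(-3)) - q))² = (24 + (-⅘ - 1*57))² = (24 + (-⅘ - 57))² = (24 - 289/5)² = (-169/5)² = 28561/25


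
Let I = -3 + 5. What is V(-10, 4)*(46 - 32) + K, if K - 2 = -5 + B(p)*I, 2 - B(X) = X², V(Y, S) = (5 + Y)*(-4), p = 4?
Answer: 249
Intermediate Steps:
I = 2
V(Y, S) = -20 - 4*Y
B(X) = 2 - X²
K = -31 (K = 2 + (-5 + (2 - 1*4²)*2) = 2 + (-5 + (2 - 1*16)*2) = 2 + (-5 + (2 - 16)*2) = 2 + (-5 - 14*2) = 2 + (-5 - 28) = 2 - 33 = -31)
V(-10, 4)*(46 - 32) + K = (-20 - 4*(-10))*(46 - 32) - 31 = (-20 + 40)*14 - 31 = 20*14 - 31 = 280 - 31 = 249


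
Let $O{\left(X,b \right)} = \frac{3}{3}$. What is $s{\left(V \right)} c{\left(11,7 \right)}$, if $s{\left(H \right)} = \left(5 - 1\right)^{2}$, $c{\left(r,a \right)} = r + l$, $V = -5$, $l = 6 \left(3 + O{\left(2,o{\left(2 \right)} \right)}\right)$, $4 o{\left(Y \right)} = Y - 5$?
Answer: $560$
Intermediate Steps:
$o{\left(Y \right)} = - \frac{5}{4} + \frac{Y}{4}$ ($o{\left(Y \right)} = \frac{Y - 5}{4} = \frac{-5 + Y}{4} = - \frac{5}{4} + \frac{Y}{4}$)
$O{\left(X,b \right)} = 1$ ($O{\left(X,b \right)} = 3 \cdot \frac{1}{3} = 1$)
$l = 24$ ($l = 6 \left(3 + 1\right) = 6 \cdot 4 = 24$)
$c{\left(r,a \right)} = 24 + r$ ($c{\left(r,a \right)} = r + 24 = 24 + r$)
$s{\left(H \right)} = 16$ ($s{\left(H \right)} = 4^{2} = 16$)
$s{\left(V \right)} c{\left(11,7 \right)} = 16 \left(24 + 11\right) = 16 \cdot 35 = 560$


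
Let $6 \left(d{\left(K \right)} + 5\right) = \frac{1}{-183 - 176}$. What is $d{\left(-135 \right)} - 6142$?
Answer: $- \frac{13240639}{2154} \approx -6147.0$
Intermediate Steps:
$d{\left(K \right)} = - \frac{10771}{2154}$ ($d{\left(K \right)} = -5 + \frac{1}{6 \left(-183 - 176\right)} = -5 + \frac{1}{6 \left(-359\right)} = -5 + \frac{1}{6} \left(- \frac{1}{359}\right) = -5 - \frac{1}{2154} = - \frac{10771}{2154}$)
$d{\left(-135 \right)} - 6142 = - \frac{10771}{2154} - 6142 = - \frac{13240639}{2154}$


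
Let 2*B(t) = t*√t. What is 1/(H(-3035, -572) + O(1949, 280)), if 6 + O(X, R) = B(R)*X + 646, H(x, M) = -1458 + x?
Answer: 3853/20846707442391 + 545720*√70/20846707442391 ≈ 2.1920e-7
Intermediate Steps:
B(t) = t^(3/2)/2 (B(t) = (t*√t)/2 = t^(3/2)/2)
O(X, R) = 640 + X*R^(3/2)/2 (O(X, R) = -6 + ((R^(3/2)/2)*X + 646) = -6 + (X*R^(3/2)/2 + 646) = -6 + (646 + X*R^(3/2)/2) = 640 + X*R^(3/2)/2)
1/(H(-3035, -572) + O(1949, 280)) = 1/((-1458 - 3035) + (640 + (½)*1949*280^(3/2))) = 1/(-4493 + (640 + (½)*1949*(560*√70))) = 1/(-4493 + (640 + 545720*√70)) = 1/(-3853 + 545720*√70)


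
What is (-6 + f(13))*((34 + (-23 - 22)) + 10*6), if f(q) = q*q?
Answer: 7987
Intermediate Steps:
f(q) = q²
(-6 + f(13))*((34 + (-23 - 22)) + 10*6) = (-6 + 13²)*((34 + (-23 - 22)) + 10*6) = (-6 + 169)*((34 - 45) + 60) = 163*(-11 + 60) = 163*49 = 7987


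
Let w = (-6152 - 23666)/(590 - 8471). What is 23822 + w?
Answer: 187771000/7881 ≈ 23826.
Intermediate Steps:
w = 29818/7881 (w = -29818/(-7881) = -29818*(-1/7881) = 29818/7881 ≈ 3.7835)
23822 + w = 23822 + 29818/7881 = 187771000/7881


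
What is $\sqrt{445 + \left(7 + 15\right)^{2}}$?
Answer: $\sqrt{929} \approx 30.479$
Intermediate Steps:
$\sqrt{445 + \left(7 + 15\right)^{2}} = \sqrt{445 + 22^{2}} = \sqrt{445 + 484} = \sqrt{929}$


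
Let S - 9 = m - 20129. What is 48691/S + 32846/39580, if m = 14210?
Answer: -43326748/5847945 ≈ -7.4089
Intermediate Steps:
S = -5910 (S = 9 + (14210 - 20129) = 9 - 5919 = -5910)
48691/S + 32846/39580 = 48691/(-5910) + 32846/39580 = 48691*(-1/5910) + 32846*(1/39580) = -48691/5910 + 16423/19790 = -43326748/5847945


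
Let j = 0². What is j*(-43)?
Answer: 0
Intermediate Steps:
j = 0
j*(-43) = 0*(-43) = 0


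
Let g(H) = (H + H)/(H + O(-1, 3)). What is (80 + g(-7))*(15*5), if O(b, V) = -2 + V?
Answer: 6175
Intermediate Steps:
g(H) = 2*H/(1 + H) (g(H) = (H + H)/(H + (-2 + 3)) = (2*H)/(H + 1) = (2*H)/(1 + H) = 2*H/(1 + H))
(80 + g(-7))*(15*5) = (80 + 2*(-7)/(1 - 7))*(15*5) = (80 + 2*(-7)/(-6))*75 = (80 + 2*(-7)*(-⅙))*75 = (80 + 7/3)*75 = (247/3)*75 = 6175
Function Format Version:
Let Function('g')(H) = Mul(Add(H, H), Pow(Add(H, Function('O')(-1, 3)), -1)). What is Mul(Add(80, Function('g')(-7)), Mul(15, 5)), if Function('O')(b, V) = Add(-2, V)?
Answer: 6175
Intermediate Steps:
Function('g')(H) = Mul(2, H, Pow(Add(1, H), -1)) (Function('g')(H) = Mul(Add(H, H), Pow(Add(H, Add(-2, 3)), -1)) = Mul(Mul(2, H), Pow(Add(H, 1), -1)) = Mul(Mul(2, H), Pow(Add(1, H), -1)) = Mul(2, H, Pow(Add(1, H), -1)))
Mul(Add(80, Function('g')(-7)), Mul(15, 5)) = Mul(Add(80, Mul(2, -7, Pow(Add(1, -7), -1))), Mul(15, 5)) = Mul(Add(80, Mul(2, -7, Pow(-6, -1))), 75) = Mul(Add(80, Mul(2, -7, Rational(-1, 6))), 75) = Mul(Add(80, Rational(7, 3)), 75) = Mul(Rational(247, 3), 75) = 6175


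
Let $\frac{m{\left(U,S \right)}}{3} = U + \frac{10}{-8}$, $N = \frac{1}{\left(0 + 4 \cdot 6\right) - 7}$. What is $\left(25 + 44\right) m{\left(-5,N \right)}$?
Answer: $- \frac{5175}{4} \approx -1293.8$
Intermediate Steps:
$N = \frac{1}{17}$ ($N = \frac{1}{\left(0 + 24\right) - 7} = \frac{1}{24 - 7} = \frac{1}{17} \approx 0.058824$)
$m{\left(U,S \right)} = - \frac{15}{4} + 3 U$ ($m{\left(U,S \right)} = 3 \left(U + \frac{10}{-8}\right) = 3 \left(U + 10 \left(- \frac{1}{8}\right)\right) = 3 \left(U - \frac{5}{4}\right) = 3 \left(- \frac{5}{4} + U\right) = - \frac{15}{4} + 3 U$)
$\left(25 + 44\right) m{\left(-5,N \right)} = \left(25 + 44\right) \left(- \frac{15}{4} + 3 \left(-5\right)\right) = 69 \left(- \frac{15}{4} - 15\right) = 69 \left(- \frac{75}{4}\right) = - \frac{5175}{4}$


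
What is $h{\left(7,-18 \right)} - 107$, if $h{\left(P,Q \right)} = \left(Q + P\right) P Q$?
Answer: $1279$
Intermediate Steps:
$h{\left(P,Q \right)} = P Q \left(P + Q\right)$ ($h{\left(P,Q \right)} = \left(P + Q\right) P Q = P Q \left(P + Q\right)$)
$h{\left(7,-18 \right)} - 107 = 7 \left(-18\right) \left(7 - 18\right) - 107 = 7 \left(-18\right) \left(-11\right) - 107 = 1386 - 107 = 1279$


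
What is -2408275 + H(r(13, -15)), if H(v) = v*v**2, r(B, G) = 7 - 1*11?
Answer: -2408339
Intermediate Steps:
r(B, G) = -4 (r(B, G) = 7 - 11 = -4)
H(v) = v**3
-2408275 + H(r(13, -15)) = -2408275 + (-4)**3 = -2408275 - 64 = -2408339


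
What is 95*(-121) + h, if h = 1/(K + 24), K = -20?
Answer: -45979/4 ≈ -11495.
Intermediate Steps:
h = ¼ (h = 1/(-20 + 24) = 1/4 = ¼ ≈ 0.25000)
95*(-121) + h = 95*(-121) + ¼ = -11495 + ¼ = -45979/4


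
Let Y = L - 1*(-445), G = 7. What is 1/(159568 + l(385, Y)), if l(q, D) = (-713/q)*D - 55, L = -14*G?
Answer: 385/61165094 ≈ 6.2944e-6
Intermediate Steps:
L = -98 (L = -14*7 = -98)
Y = 347 (Y = -98 - 1*(-445) = -98 + 445 = 347)
l(q, D) = -55 - 713*D/q (l(q, D) = -713*D/q - 55 = -55 - 713*D/q)
1/(159568 + l(385, Y)) = 1/(159568 + (-55 - 713*347/385)) = 1/(159568 + (-55 - 713*347*1/385)) = 1/(159568 + (-55 - 247411/385)) = 1/(159568 - 268586/385) = 1/(61165094/385) = 385/61165094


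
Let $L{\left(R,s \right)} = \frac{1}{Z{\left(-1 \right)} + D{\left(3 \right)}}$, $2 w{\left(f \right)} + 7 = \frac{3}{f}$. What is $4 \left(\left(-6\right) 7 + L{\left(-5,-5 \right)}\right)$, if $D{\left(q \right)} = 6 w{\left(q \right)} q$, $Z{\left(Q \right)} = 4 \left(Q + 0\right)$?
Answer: $- \frac{4874}{29} \approx -168.07$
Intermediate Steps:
$w{\left(f \right)} = - \frac{7}{2} + \frac{3}{2 f}$ ($w{\left(f \right)} = - \frac{7}{2} + \frac{3 \frac{1}{f}}{2} = - \frac{7}{2} + \frac{3}{2 f}$)
$Z{\left(Q \right)} = 4 Q$
$D{\left(q \right)} = 9 - 21 q$ ($D{\left(q \right)} = 6 \frac{3 - 7 q}{2 q} q = \frac{3 \left(3 - 7 q\right)}{q} q = 9 - 21 q$)
$L{\left(R,s \right)} = - \frac{1}{58}$ ($L{\left(R,s \right)} = \frac{1}{4 \left(-1\right) + \left(9 - 63\right)} = \frac{1}{-4 + \left(9 - 63\right)} = \frac{1}{-4 - 54} = \frac{1}{-58} = - \frac{1}{58}$)
$4 \left(\left(-6\right) 7 + L{\left(-5,-5 \right)}\right) = 4 \left(\left(-6\right) 7 - \frac{1}{58}\right) = 4 \left(-42 - \frac{1}{58}\right) = 4 \left(- \frac{2437}{58}\right) = - \frac{4874}{29}$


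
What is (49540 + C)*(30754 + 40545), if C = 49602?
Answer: 7068725458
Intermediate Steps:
(49540 + C)*(30754 + 40545) = (49540 + 49602)*(30754 + 40545) = 99142*71299 = 7068725458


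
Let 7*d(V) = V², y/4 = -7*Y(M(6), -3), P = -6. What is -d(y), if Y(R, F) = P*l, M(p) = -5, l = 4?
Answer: -64512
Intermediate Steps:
Y(R, F) = -24 (Y(R, F) = -6*4 = -24)
y = 672 (y = 4*(-7*(-24)) = 4*168 = 672)
d(V) = V²/7
-d(y) = -672²/7 = -451584/7 = -1*64512 = -64512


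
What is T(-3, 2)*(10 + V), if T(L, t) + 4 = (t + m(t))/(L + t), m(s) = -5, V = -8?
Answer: -2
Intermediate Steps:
T(L, t) = -4 + (-5 + t)/(L + t) (T(L, t) = -4 + (t - 5)/(L + t) = -4 + (-5 + t)/(L + t))
T(-3, 2)*(10 + V) = ((-5 - 4*(-3) - 3*2)/(-3 + 2))*(10 - 8) = ((-5 + 12 - 6)/(-1))*2 = -1*1*2 = -1*2 = -2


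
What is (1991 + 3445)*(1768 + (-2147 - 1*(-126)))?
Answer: -1375308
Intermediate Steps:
(1991 + 3445)*(1768 + (-2147 - 1*(-126))) = 5436*(1768 + (-2147 + 126)) = 5436*(1768 - 2021) = 5436*(-253) = -1375308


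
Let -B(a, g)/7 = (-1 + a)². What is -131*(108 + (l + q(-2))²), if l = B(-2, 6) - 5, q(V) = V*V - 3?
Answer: -602207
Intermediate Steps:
B(a, g) = -7*(-1 + a)²
q(V) = -3 + V² (q(V) = V² - 3 = -3 + V²)
l = -68 (l = -7*(-1 - 2)² - 5 = -7*(-3)² - 5 = -7*9 - 5 = -63 - 5 = -68)
-131*(108 + (l + q(-2))²) = -131*(108 + (-68 + (-3 + (-2)²))²) = -131*(108 + (-68 + (-3 + 4))²) = -131*(108 + (-68 + 1)²) = -131*(108 + (-67)²) = -131*(108 + 4489) = -131*4597 = -602207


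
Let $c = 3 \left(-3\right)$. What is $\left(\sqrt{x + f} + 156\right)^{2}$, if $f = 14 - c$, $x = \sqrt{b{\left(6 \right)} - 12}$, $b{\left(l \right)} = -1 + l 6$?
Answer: $\left(156 + \sqrt{23 + \sqrt{23}}\right)^{2} \approx 26009.0$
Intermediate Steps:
$b{\left(l \right)} = -1 + 6 l$
$c = -9$
$x = \sqrt{23}$ ($x = \sqrt{\left(-1 + 6 \cdot 6\right) - 12} = \sqrt{\left(-1 + 36\right) - 12} = \sqrt{35 - 12} = \sqrt{23} \approx 4.7958$)
$f = 23$ ($f = 14 - -9 = 14 + 9 = 23$)
$\left(\sqrt{x + f} + 156\right)^{2} = \left(\sqrt{\sqrt{23} + 23} + 156\right)^{2} = \left(\sqrt{23 + \sqrt{23}} + 156\right)^{2} = \left(156 + \sqrt{23 + \sqrt{23}}\right)^{2}$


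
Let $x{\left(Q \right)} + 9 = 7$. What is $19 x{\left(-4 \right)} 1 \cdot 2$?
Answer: $-76$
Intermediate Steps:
$x{\left(Q \right)} = -2$ ($x{\left(Q \right)} = -9 + 7 = -2$)
$19 x{\left(-4 \right)} 1 \cdot 2 = 19 \left(-2\right) 1 \cdot 2 = \left(-38\right) 2 = -76$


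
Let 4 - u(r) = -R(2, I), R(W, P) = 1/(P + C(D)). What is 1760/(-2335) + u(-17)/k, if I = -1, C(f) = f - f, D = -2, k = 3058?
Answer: -1075015/1428086 ≈ -0.75277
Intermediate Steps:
C(f) = 0
R(W, P) = 1/P (R(W, P) = 1/(P + 0) = 1/P)
u(r) = 3 (u(r) = 4 - (-1)/(-1) = 4 - (-1)*(-1) = 4 - 1*1 = 4 - 1 = 3)
1760/(-2335) + u(-17)/k = 1760/(-2335) + 3/3058 = 1760*(-1/2335) + 3*(1/3058) = -352/467 + 3/3058 = -1075015/1428086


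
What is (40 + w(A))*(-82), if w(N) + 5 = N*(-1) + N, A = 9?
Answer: -2870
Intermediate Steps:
w(N) = -5 (w(N) = -5 + (N*(-1) + N) = -5 + (-N + N) = -5 + 0 = -5)
(40 + w(A))*(-82) = (40 - 5)*(-82) = 35*(-82) = -2870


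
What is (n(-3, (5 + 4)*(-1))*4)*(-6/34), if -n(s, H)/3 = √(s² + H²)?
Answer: 108*√10/17 ≈ 20.090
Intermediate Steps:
n(s, H) = -3*√(H² + s²) (n(s, H) = -3*√(s² + H²) = -3*√(H² + s²))
(n(-3, (5 + 4)*(-1))*4)*(-6/34) = (-3*√(((5 + 4)*(-1))² + (-3)²)*4)*(-6/34) = (-3*√((9*(-1))² + 9)*4)*(-6*1/34) = (-3*√((-9)² + 9)*4)*(-3/17) = (-3*√(81 + 9)*4)*(-3/17) = (-9*√10*4)*(-3/17) = -36*√10*(-3/17) = 108*√10/17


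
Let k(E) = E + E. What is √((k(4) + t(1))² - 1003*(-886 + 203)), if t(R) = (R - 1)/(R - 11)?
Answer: √685113 ≈ 827.72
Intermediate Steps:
t(R) = (-1 + R)/(-11 + R)
k(E) = 2*E
√((k(4) + t(1))² - 1003*(-886 + 203)) = √((2*4 + (-1 + 1)/(-11 + 1))² - 1003*(-886 + 203)) = √((8 + 0/(-10))² - 1003*(-683)) = √((8 - ⅒*0)² + 685049) = √((8 + 0)² + 685049) = √(8² + 685049) = √(64 + 685049) = √685113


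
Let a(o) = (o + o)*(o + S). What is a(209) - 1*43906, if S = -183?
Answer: -33038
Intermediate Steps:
a(o) = 2*o*(-183 + o) (a(o) = (o + o)*(o - 183) = (2*o)*(-183 + o) = 2*o*(-183 + o))
a(209) - 1*43906 = 2*209*(-183 + 209) - 1*43906 = 2*209*26 - 43906 = 10868 - 43906 = -33038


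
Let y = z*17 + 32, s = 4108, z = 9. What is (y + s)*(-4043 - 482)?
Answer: -19425825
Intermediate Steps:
y = 185 (y = 9*17 + 32 = 153 + 32 = 185)
(y + s)*(-4043 - 482) = (185 + 4108)*(-4043 - 482) = 4293*(-4525) = -19425825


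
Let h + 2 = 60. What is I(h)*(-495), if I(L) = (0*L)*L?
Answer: 0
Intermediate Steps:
h = 58 (h = -2 + 60 = 58)
I(L) = 0 (I(L) = 0*L = 0)
I(h)*(-495) = 0*(-495) = 0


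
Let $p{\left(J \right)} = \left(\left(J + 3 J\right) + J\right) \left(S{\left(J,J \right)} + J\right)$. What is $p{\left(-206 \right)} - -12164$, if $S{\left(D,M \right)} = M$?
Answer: $436524$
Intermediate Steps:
$p{\left(J \right)} = 10 J^{2}$ ($p{\left(J \right)} = \left(\left(J + 3 J\right) + J\right) \left(J + J\right) = \left(4 J + J\right) 2 J = 5 J 2 J = 10 J^{2}$)
$p{\left(-206 \right)} - -12164 = 10 \left(-206\right)^{2} - -12164 = 10 \cdot 42436 + 12164 = 424360 + 12164 = 436524$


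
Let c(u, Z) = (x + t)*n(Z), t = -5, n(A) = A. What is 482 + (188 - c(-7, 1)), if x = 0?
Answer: 675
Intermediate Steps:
c(u, Z) = -5*Z (c(u, Z) = (0 - 5)*Z = -5*Z)
482 + (188 - c(-7, 1)) = 482 + (188 - (-5)) = 482 + (188 - 1*(-5)) = 482 + (188 + 5) = 482 + 193 = 675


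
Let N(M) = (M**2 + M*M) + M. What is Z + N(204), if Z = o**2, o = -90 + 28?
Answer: 87280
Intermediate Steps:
o = -62
Z = 3844 (Z = (-62)**2 = 3844)
N(M) = M + 2*M**2 (N(M) = (M**2 + M**2) + M = 2*M**2 + M = M + 2*M**2)
Z + N(204) = 3844 + 204*(1 + 2*204) = 3844 + 204*(1 + 408) = 3844 + 204*409 = 3844 + 83436 = 87280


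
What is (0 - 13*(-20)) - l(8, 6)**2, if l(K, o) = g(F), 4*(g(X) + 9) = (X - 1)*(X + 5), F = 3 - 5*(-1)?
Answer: 1135/16 ≈ 70.938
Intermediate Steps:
F = 8 (F = 3 + 5 = 8)
g(X) = -9 + (-1 + X)*(5 + X)/4 (g(X) = -9 + ((X - 1)*(X + 5))/4 = -9 + ((-1 + X)*(5 + X))/4 = -9 + (-1 + X)*(5 + X)/4)
l(K, o) = 55/4 (l(K, o) = -41/4 + 8 + (1/4)*8**2 = -41/4 + 8 + (1/4)*64 = -41/4 + 8 + 16 = 55/4)
(0 - 13*(-20)) - l(8, 6)**2 = (0 - 13*(-20)) - (55/4)**2 = (0 + 260) - 1*3025/16 = 260 - 3025/16 = 1135/16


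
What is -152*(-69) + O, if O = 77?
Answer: 10565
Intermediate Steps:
-152*(-69) + O = -152*(-69) + 77 = 10488 + 77 = 10565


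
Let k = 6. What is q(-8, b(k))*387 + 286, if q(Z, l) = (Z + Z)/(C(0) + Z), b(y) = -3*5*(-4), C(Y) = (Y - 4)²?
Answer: -488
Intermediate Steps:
C(Y) = (-4 + Y)²
b(y) = 60 (b(y) = -15*(-4) = 60)
q(Z, l) = 2*Z/(16 + Z) (q(Z, l) = (Z + Z)/((-4 + 0)² + Z) = (2*Z)/((-4)² + Z) = (2*Z)/(16 + Z) = 2*Z/(16 + Z))
q(-8, b(k))*387 + 286 = (2*(-8)/(16 - 8))*387 + 286 = (2*(-8)/8)*387 + 286 = (2*(-8)*(⅛))*387 + 286 = -2*387 + 286 = -774 + 286 = -488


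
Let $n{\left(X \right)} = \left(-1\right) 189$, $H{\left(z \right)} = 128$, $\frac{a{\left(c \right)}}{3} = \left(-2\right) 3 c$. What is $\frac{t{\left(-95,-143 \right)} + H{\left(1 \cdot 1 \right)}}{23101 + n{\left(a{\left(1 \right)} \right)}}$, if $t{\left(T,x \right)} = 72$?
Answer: $\frac{25}{2864} \approx 0.0087291$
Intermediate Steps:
$a{\left(c \right)} = - 18 c$ ($a{\left(c \right)} = 3 \left(-2\right) 3 c = 3 \left(- 6 c\right) = - 18 c$)
$n{\left(X \right)} = -189$
$\frac{t{\left(-95,-143 \right)} + H{\left(1 \cdot 1 \right)}}{23101 + n{\left(a{\left(1 \right)} \right)}} = \frac{72 + 128}{23101 - 189} = \frac{200}{22912} = 200 \cdot \frac{1}{22912} = \frac{25}{2864}$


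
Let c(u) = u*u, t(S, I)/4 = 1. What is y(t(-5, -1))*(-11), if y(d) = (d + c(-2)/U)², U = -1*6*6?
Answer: -13475/81 ≈ -166.36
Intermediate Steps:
t(S, I) = 4 (t(S, I) = 4*1 = 4)
c(u) = u²
U = -36 (U = -6*6 = -36)
y(d) = (-⅑ + d)² (y(d) = (d + (-2)²/(-36))² = (d + 4*(-1/36))² = (d - ⅑)² = (-⅑ + d)²)
y(t(-5, -1))*(-11) = ((-1 + 9*4)²/81)*(-11) = ((-1 + 36)²/81)*(-11) = ((1/81)*35²)*(-11) = ((1/81)*1225)*(-11) = (1225/81)*(-11) = -13475/81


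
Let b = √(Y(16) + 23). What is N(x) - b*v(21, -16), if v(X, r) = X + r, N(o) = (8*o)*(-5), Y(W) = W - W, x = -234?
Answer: 9360 - 5*√23 ≈ 9336.0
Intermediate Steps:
Y(W) = 0
N(o) = -40*o
b = √23 (b = √(0 + 23) = √23 ≈ 4.7958)
N(x) - b*v(21, -16) = -40*(-234) - √23*(21 - 16) = 9360 - √23*5 = 9360 - 5*√23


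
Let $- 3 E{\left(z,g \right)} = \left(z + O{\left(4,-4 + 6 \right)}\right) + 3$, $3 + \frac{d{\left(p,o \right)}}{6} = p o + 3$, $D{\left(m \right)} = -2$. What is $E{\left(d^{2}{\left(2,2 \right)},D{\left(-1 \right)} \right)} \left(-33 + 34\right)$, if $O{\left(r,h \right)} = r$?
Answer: $- \frac{583}{3} \approx -194.33$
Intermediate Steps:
$d{\left(p,o \right)} = 6 o p$ ($d{\left(p,o \right)} = -18 + 6 \left(p o + 3\right) = -18 + 6 \left(o p + 3\right) = -18 + 6 \left(3 + o p\right) = -18 + \left(18 + 6 o p\right) = 6 o p$)
$E{\left(z,g \right)} = - \frac{7}{3} - \frac{z}{3}$ ($E{\left(z,g \right)} = - \frac{\left(z + 4\right) + 3}{3} = - \frac{\left(4 + z\right) + 3}{3} = - \frac{7 + z}{3} = - \frac{7}{3} - \frac{z}{3}$)
$E{\left(d^{2}{\left(2,2 \right)},D{\left(-1 \right)} \right)} \left(-33 + 34\right) = \left(- \frac{7}{3} - \frac{\left(6 \cdot 2 \cdot 2\right)^{2}}{3}\right) \left(-33 + 34\right) = \left(- \frac{7}{3} - \frac{24^{2}}{3}\right) 1 = \left(- \frac{7}{3} - 192\right) 1 = \left(- \frac{583}{3}\right) 1 = - \frac{583}{3}$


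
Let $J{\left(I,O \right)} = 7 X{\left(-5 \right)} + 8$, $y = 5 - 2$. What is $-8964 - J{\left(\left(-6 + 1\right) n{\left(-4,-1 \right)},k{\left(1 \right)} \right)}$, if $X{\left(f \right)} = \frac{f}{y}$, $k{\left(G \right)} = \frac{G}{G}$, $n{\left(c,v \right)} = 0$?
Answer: $- \frac{26881}{3} \approx -8960.3$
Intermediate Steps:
$y = 3$
$k{\left(G \right)} = 1$
$X{\left(f \right)} = \frac{f}{3}$
$J{\left(I,O \right)} = - \frac{11}{3}$ ($J{\left(I,O \right)} = 7 \cdot \frac{1}{3} \left(-5\right) + 8 = 7 \left(- \frac{5}{3}\right) + 8 = - \frac{35}{3} + 8 = - \frac{11}{3}$)
$-8964 - J{\left(\left(-6 + 1\right) n{\left(-4,-1 \right)},k{\left(1 \right)} \right)} = -8964 - - \frac{11}{3} = -8964 + \frac{11}{3} = - \frac{26881}{3}$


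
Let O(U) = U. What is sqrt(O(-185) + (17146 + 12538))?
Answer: sqrt(29499) ≈ 171.75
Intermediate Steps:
sqrt(O(-185) + (17146 + 12538)) = sqrt(-185 + (17146 + 12538)) = sqrt(-185 + 29684) = sqrt(29499)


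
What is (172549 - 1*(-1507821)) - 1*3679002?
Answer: -1998632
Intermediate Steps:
(172549 - 1*(-1507821)) - 1*3679002 = (172549 + 1507821) - 3679002 = 1680370 - 3679002 = -1998632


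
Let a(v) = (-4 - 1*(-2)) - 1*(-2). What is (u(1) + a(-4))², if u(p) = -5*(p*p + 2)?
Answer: 225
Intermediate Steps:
a(v) = 0 (a(v) = (-4 + 2) + 2 = -2 + 2 = 0)
u(p) = -10 - 5*p² (u(p) = -5*(p² + 2) = -5*(2 + p²) = -10 - 5*p²)
(u(1) + a(-4))² = ((-10 - 5*1²) + 0)² = ((-10 - 5*1) + 0)² = ((-10 - 5) + 0)² = (-15 + 0)² = (-15)² = 225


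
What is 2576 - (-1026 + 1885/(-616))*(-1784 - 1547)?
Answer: -2109937415/616 ≈ -3.4252e+6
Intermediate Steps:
2576 - (-1026 + 1885/(-616))*(-1784 - 1547) = 2576 - (-1026 + 1885*(-1/616))*(-3331) = 2576 - (-1026 - 1885/616)*(-3331) = 2576 - (-633901)*(-3331)/616 = 2576 - 1*2111524231/616 = 2576 - 2111524231/616 = -2109937415/616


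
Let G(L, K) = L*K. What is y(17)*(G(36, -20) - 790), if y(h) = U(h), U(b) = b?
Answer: -25670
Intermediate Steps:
G(L, K) = K*L
y(h) = h
y(17)*(G(36, -20) - 790) = 17*(-20*36 - 790) = 17*(-720 - 790) = 17*(-1510) = -25670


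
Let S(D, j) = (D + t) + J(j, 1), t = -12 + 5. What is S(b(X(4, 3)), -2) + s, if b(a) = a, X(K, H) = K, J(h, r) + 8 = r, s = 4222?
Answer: 4212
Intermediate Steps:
t = -7
J(h, r) = -8 + r
S(D, j) = -14 + D (S(D, j) = (D - 7) + (-8 + 1) = (-7 + D) - 7 = -14 + D)
S(b(X(4, 3)), -2) + s = (-14 + 4) + 4222 = -10 + 4222 = 4212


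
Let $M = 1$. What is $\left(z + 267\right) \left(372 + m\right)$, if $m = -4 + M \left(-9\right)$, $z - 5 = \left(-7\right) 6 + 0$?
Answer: $82570$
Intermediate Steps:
$z = -37$ ($z = 5 + \left(\left(-7\right) 6 + 0\right) = 5 + \left(-42 + 0\right) = 5 - 42 = -37$)
$m = -13$ ($m = -4 + 1 \left(-9\right) = -4 - 9 = -13$)
$\left(z + 267\right) \left(372 + m\right) = \left(-37 + 267\right) \left(372 - 13\right) = 230 \cdot 359 = 82570$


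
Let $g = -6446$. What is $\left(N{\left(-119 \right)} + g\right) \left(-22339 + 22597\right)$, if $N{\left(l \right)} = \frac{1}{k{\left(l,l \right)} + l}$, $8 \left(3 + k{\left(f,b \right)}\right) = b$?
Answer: $- \frac{607020508}{365} \approx -1.6631 \cdot 10^{6}$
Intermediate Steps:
$k{\left(f,b \right)} = -3 + \frac{b}{8}$
$N{\left(l \right)} = \frac{1}{-3 + \frac{9 l}{8}}$ ($N{\left(l \right)} = \frac{1}{\left(-3 + \frac{l}{8}\right) + l} = \frac{1}{-3 + \frac{9 l}{8}}$)
$\left(N{\left(-119 \right)} + g\right) \left(-22339 + 22597\right) = \left(\frac{8}{3 \left(-8 + 3 \left(-119\right)\right)} - 6446\right) \left(-22339 + 22597\right) = \left(\frac{8}{3 \left(-8 - 357\right)} - 6446\right) 258 = \left(\frac{8}{3 \left(-365\right)} - 6446\right) 258 = \left(\frac{8}{3} \left(- \frac{1}{365}\right) - 6446\right) 258 = \left(- \frac{8}{1095} - 6446\right) 258 = \left(- \frac{7058378}{1095}\right) 258 = - \frac{607020508}{365}$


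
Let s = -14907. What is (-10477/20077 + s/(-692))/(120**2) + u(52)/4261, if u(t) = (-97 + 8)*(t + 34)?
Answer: -306008009144869/170493935397120 ≈ -1.7948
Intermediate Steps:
u(t) = -3026 - 89*t (u(t) = -89*(34 + t) = -3026 - 89*t)
(-10477/20077 + s/(-692))/(120**2) + u(52)/4261 = (-10477/20077 - 14907/(-692))/(120**2) + (-3026 - 89*52)/4261 = (-10477*1/20077 - 14907*(-1/692))/14400 + (-3026 - 4628)*(1/4261) = (-10477/20077 + 14907/692)*(1/14400) - 7654*1/4261 = (292037755/13893284)*(1/14400) - 7654/4261 = 58407551/40012657920 - 7654/4261 = -306008009144869/170493935397120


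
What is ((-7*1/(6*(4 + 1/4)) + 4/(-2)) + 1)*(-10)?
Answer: 650/51 ≈ 12.745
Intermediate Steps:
((-7*1/(6*(4 + 1/4)) + 4/(-2)) + 1)*(-10) = ((-7*1/(6*(4 + 1*(¼))) + 4*(-½)) + 1)*(-10) = ((-7*1/(6*(4 + ¼)) - 2) + 1)*(-10) = ((-7/((17/4)*6) - 2) + 1)*(-10) = ((-7/51/2 - 2) + 1)*(-10) = ((-7*2/51 - 2) + 1)*(-10) = ((-14/51 - 2) + 1)*(-10) = (-116/51 + 1)*(-10) = -65/51*(-10) = 650/51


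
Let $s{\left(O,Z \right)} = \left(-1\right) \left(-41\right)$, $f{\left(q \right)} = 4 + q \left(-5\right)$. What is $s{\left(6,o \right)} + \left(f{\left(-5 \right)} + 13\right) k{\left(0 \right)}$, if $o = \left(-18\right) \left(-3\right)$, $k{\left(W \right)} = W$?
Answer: $41$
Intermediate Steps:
$f{\left(q \right)} = 4 - 5 q$
$o = 54$
$s{\left(O,Z \right)} = 41$
$s{\left(6,o \right)} + \left(f{\left(-5 \right)} + 13\right) k{\left(0 \right)} = 41 + \left(\left(4 - -25\right) + 13\right) 0 = 41 + \left(\left(4 + 25\right) + 13\right) 0 = 41 + \left(29 + 13\right) 0 = 41 + 42 \cdot 0 = 41 + 0 = 41$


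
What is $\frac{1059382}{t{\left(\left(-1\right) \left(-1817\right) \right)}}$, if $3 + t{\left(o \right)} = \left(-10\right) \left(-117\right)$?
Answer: $\frac{1059382}{1167} \approx 907.78$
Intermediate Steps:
$t{\left(o \right)} = 1167$ ($t{\left(o \right)} = -3 - -1170 = -3 + 1170 = 1167$)
$\frac{1059382}{t{\left(\left(-1\right) \left(-1817\right) \right)}} = \frac{1059382}{1167}$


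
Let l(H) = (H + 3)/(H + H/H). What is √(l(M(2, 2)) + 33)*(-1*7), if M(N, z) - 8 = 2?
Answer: -14*√1034/11 ≈ -40.926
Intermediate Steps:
M(N, z) = 10 (M(N, z) = 8 + 2 = 10)
l(H) = (3 + H)/(1 + H) (l(H) = (3 + H)/(H + 1) = (3 + H)/(1 + H))
√(l(M(2, 2)) + 33)*(-1*7) = √((3 + 10)/(1 + 10) + 33)*(-1*7) = √(13/11 + 33)*(-7) = √(376/11)*(-7) = (2*√1034/11)*(-7) = -14*√1034/11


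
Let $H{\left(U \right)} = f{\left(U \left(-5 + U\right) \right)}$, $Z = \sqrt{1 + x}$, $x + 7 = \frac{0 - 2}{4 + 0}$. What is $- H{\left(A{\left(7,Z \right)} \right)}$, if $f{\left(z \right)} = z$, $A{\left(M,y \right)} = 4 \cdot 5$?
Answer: $-300$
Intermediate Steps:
$x = - \frac{15}{2}$ ($x = -7 + \frac{0 - 2}{4 + 0} = -7 - \frac{2}{4} = -7 - \frac{1}{2} = - \frac{15}{2} \approx -7.5$)
$Z = \frac{i \sqrt{26}}{2}$ ($Z = \sqrt{1 - \frac{15}{2}} = \sqrt{- \frac{13}{2}} = \frac{i \sqrt{26}}{2} \approx 2.5495 i$)
$A{\left(M,y \right)} = 20$
$H{\left(U \right)} = U \left(-5 + U\right)$
$- H{\left(A{\left(7,Z \right)} \right)} = - 20 \left(-5 + 20\right) = - 20 \cdot 15 = \left(-1\right) 300 = -300$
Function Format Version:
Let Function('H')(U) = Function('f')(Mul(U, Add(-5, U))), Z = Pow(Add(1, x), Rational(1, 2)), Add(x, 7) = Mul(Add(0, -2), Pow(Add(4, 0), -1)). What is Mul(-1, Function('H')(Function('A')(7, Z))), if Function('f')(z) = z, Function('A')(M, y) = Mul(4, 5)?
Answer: -300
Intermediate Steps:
x = Rational(-15, 2) (x = Add(-7, Mul(Add(0, -2), Pow(Add(4, 0), -1))) = Add(-7, Mul(-2, Pow(4, -1))) = Add(-7, Mul(-2, Rational(1, 4))) = Add(-7, Rational(-1, 2)) = Rational(-15, 2) ≈ -7.5000)
Z = Mul(Rational(1, 2), I, Pow(26, Rational(1, 2))) (Z = Pow(Add(1, Rational(-15, 2)), Rational(1, 2)) = Pow(Rational(-13, 2), Rational(1, 2)) = Mul(Rational(1, 2), I, Pow(26, Rational(1, 2))) ≈ Mul(2.5495, I))
Function('A')(M, y) = 20
Function('H')(U) = Mul(U, Add(-5, U))
Mul(-1, Function('H')(Function('A')(7, Z))) = Mul(-1, Mul(20, Add(-5, 20))) = Mul(-1, Mul(20, 15)) = Mul(-1, 300) = -300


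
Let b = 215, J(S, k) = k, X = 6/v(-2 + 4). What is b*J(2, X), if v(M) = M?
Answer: 645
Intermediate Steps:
X = 3 (X = 6/(-2 + 4) = 6/2 = 6*(1/2) = 3)
b*J(2, X) = 215*3 = 645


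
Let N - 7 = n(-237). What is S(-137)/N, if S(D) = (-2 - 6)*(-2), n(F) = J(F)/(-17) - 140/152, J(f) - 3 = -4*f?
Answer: -10336/32211 ≈ -0.32088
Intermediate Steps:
J(f) = 3 - 4*f
n(F) = -709/646 + 4*F/17 (n(F) = (3 - 4*F)/(-17) - 140/152 = (3 - 4*F)*(-1/17) - 140*1/152 = (-3/17 + 4*F/17) - 35/38 = -709/646 + 4*F/17)
S(D) = 16 (S(D) = -8*(-2) = 16)
N = -32211/646 (N = 7 + (-709/646 + (4/17)*(-237)) = 7 + (-709/646 - 948/17) = 7 - 36733/646 = -32211/646 ≈ -49.862)
S(-137)/N = 16/(-32211/646) = 16*(-646/32211) = -10336/32211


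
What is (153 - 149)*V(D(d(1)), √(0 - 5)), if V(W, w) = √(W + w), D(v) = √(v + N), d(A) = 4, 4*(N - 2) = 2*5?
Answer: 2*√(2*√34 + 4*I*√5) ≈ 7.2607 + 2.4638*I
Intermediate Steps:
N = 9/2 (N = 2 + (2*5)/4 = 2 + (¼)*10 = 2 + 5/2 = 9/2 ≈ 4.5000)
D(v) = √(9/2 + v) (D(v) = √(v + 9/2) = √(9/2 + v))
(153 - 149)*V(D(d(1)), √(0 - 5)) = (153 - 149)*√(√(18 + 4*4)/2 + √(0 - 5)) = 4*√(√(18 + 16)/2 + √(-5)) = 4*√(√34/2 + I*√5)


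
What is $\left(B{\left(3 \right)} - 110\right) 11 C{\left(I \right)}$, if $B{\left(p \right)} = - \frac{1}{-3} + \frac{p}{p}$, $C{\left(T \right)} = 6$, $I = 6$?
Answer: $-7172$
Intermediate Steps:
$B{\left(p \right)} = \frac{4}{3}$ ($B{\left(p \right)} = \left(-1\right) \left(- \frac{1}{3}\right) + 1 = \frac{1}{3} + 1 = \frac{4}{3}$)
$\left(B{\left(3 \right)} - 110\right) 11 C{\left(I \right)} = \left(\frac{4}{3} - 110\right) 11 \cdot 6 = \left(- \frac{326}{3}\right) 66 = -7172$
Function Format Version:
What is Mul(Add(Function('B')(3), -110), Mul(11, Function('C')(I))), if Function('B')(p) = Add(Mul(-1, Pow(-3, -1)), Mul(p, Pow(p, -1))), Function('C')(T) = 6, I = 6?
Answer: -7172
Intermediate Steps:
Function('B')(p) = Rational(4, 3) (Function('B')(p) = Add(Mul(-1, Rational(-1, 3)), 1) = Add(Rational(1, 3), 1) = Rational(4, 3))
Mul(Add(Function('B')(3), -110), Mul(11, Function('C')(I))) = Mul(Add(Rational(4, 3), -110), Mul(11, 6)) = Mul(Rational(-326, 3), 66) = -7172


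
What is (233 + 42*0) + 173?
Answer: 406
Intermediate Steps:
(233 + 42*0) + 173 = (233 + 0) + 173 = 233 + 173 = 406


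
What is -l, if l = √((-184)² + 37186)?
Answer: -√71042 ≈ -266.54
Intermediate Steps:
l = √71042 (l = √(33856 + 37186) = √71042 ≈ 266.54)
-l = -√71042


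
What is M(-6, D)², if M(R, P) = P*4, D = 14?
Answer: 3136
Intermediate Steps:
M(R, P) = 4*P
M(-6, D)² = (4*14)² = 56² = 3136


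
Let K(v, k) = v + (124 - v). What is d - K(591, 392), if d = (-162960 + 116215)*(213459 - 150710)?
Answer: -2933202129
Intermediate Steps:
K(v, k) = 124
d = -2933202005 (d = -46745*62749 = -2933202005)
d - K(591, 392) = -2933202005 - 1*124 = -2933202005 - 124 = -2933202129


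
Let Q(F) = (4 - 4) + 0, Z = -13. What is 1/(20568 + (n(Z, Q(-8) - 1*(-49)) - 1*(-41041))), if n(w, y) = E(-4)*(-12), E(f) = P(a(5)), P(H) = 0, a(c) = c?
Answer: 1/61609 ≈ 1.6231e-5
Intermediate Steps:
E(f) = 0
Q(F) = 0 (Q(F) = 0 + 0 = 0)
n(w, y) = 0 (n(w, y) = 0*(-12) = 0)
1/(20568 + (n(Z, Q(-8) - 1*(-49)) - 1*(-41041))) = 1/(20568 + (0 - 1*(-41041))) = 1/(20568 + (0 + 41041)) = 1/(20568 + 41041) = 1/61609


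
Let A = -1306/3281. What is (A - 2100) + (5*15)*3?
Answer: -6153181/3281 ≈ -1875.4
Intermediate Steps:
A = -1306/3281 (A = -1306*1/3281 = -1306/3281 ≈ -0.39805)
(A - 2100) + (5*15)*3 = (-1306/3281 - 2100) + (5*15)*3 = -6891406/3281 + 75*3 = -6891406/3281 + 225 = -6153181/3281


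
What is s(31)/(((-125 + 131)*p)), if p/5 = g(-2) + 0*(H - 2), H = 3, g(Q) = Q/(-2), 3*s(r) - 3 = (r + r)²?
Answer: 3847/90 ≈ 42.744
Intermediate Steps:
s(r) = 1 + 4*r²/3 (s(r) = 1 + (r + r)²/3 = 1 + (2*r)²/3 = 1 + (4*r²)/3 = 1 + 4*r²/3)
g(Q) = -Q/2 (g(Q) = Q*(-½) = -Q/2)
p = 5 (p = 5*(-½*(-2) + 0*(3 - 2)) = 5*(1 + 0*1) = 5*(1 + 0) = 5*1 = 5)
s(31)/(((-125 + 131)*p)) = (1 + (4/3)*31²)/(((-125 + 131)*5)) = (1 + (4/3)*961)/((6*5)) = (1 + 3844/3)/30 = (3847/3)*(1/30) = 3847/90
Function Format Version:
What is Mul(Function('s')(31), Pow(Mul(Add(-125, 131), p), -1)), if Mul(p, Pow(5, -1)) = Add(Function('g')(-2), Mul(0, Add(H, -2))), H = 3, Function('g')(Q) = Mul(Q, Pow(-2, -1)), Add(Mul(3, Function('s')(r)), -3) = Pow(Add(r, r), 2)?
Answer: Rational(3847, 90) ≈ 42.744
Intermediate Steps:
Function('s')(r) = Add(1, Mul(Rational(4, 3), Pow(r, 2))) (Function('s')(r) = Add(1, Mul(Rational(1, 3), Pow(Add(r, r), 2))) = Add(1, Mul(Rational(1, 3), Pow(Mul(2, r), 2))) = Add(1, Mul(Rational(1, 3), Mul(4, Pow(r, 2)))) = Add(1, Mul(Rational(4, 3), Pow(r, 2))))
Function('g')(Q) = Mul(Rational(-1, 2), Q) (Function('g')(Q) = Mul(Q, Rational(-1, 2)) = Mul(Rational(-1, 2), Q))
p = 5 (p = Mul(5, Add(Mul(Rational(-1, 2), -2), Mul(0, Add(3, -2)))) = Mul(5, Add(1, Mul(0, 1))) = Mul(5, Add(1, 0)) = Mul(5, 1) = 5)
Mul(Function('s')(31), Pow(Mul(Add(-125, 131), p), -1)) = Mul(Add(1, Mul(Rational(4, 3), Pow(31, 2))), Pow(Mul(Add(-125, 131), 5), -1)) = Mul(Add(1, Mul(Rational(4, 3), 961)), Pow(Mul(6, 5), -1)) = Mul(Add(1, Rational(3844, 3)), Pow(30, -1)) = Mul(Rational(3847, 3), Rational(1, 30)) = Rational(3847, 90)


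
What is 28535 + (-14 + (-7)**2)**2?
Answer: 29760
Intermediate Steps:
28535 + (-14 + (-7)**2)**2 = 28535 + (-14 + 49)**2 = 28535 + 35**2 = 28535 + 1225 = 29760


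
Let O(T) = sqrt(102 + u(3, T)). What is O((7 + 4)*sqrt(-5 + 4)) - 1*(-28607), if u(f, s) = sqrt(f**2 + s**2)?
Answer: 28607 + sqrt(102 + 4*I*sqrt(7)) ≈ 28617.0 + 0.52324*I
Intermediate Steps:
O(T) = sqrt(102 + sqrt(9 + T**2)) (O(T) = sqrt(102 + sqrt(3**2 + T**2)) = sqrt(102 + sqrt(9 + T**2)))
O((7 + 4)*sqrt(-5 + 4)) - 1*(-28607) = sqrt(102 + sqrt(9 + ((7 + 4)*sqrt(-5 + 4))**2)) - 1*(-28607) = sqrt(102 + sqrt(9 + (11*sqrt(-1))**2)) + 28607 = sqrt(102 + sqrt(9 + (11*I)**2)) + 28607 = sqrt(102 + sqrt(9 - 121)) + 28607 = sqrt(102 + sqrt(-112)) + 28607 = sqrt(102 + 4*I*sqrt(7)) + 28607 = 28607 + sqrt(102 + 4*I*sqrt(7))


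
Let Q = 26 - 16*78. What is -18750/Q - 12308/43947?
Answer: 404482937/26851617 ≈ 15.064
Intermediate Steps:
Q = -1222 (Q = 26 - 1248 = -1222)
-18750/Q - 12308/43947 = -18750/(-1222) - 12308/43947 = -18750*(-1/1222) - 12308*1/43947 = 9375/611 - 12308/43947 = 404482937/26851617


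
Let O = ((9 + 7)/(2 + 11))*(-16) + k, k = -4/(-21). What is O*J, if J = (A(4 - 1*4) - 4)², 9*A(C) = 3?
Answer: -644204/2457 ≈ -262.19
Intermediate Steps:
A(C) = ⅓ (A(C) = (⅑)*3 = ⅓)
k = 4/21 (k = -4*(-1/21) = 4/21 ≈ 0.19048)
J = 121/9 (J = (⅓ - 4)² = (-11/3)² = 121/9 ≈ 13.444)
O = -5324/273 (O = ((9 + 7)/(2 + 11))*(-16) + 4/21 = (16/13)*(-16) + 4/21 = -256/13 + 4/21 = -5324/273 ≈ -19.502)
O*J = -5324/273*121/9 = -644204/2457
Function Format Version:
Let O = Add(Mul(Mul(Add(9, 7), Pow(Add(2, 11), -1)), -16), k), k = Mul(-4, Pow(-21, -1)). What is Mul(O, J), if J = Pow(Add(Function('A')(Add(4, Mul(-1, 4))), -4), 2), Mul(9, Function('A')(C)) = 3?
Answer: Rational(-644204, 2457) ≈ -262.19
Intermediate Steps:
Function('A')(C) = Rational(1, 3) (Function('A')(C) = Mul(Rational(1, 9), 3) = Rational(1, 3))
k = Rational(4, 21) (k = Mul(-4, Rational(-1, 21)) = Rational(4, 21) ≈ 0.19048)
J = Rational(121, 9) (J = Pow(Add(Rational(1, 3), -4), 2) = Pow(Rational(-11, 3), 2) = Rational(121, 9) ≈ 13.444)
O = Rational(-5324, 273) (O = Add(Mul(Mul(Add(9, 7), Pow(Add(2, 11), -1)), -16), Rational(4, 21)) = Add(Mul(Mul(16, Pow(13, -1)), -16), Rational(4, 21)) = Add(Mul(Mul(16, Rational(1, 13)), -16), Rational(4, 21)) = Add(Mul(Rational(16, 13), -16), Rational(4, 21)) = Add(Rational(-256, 13), Rational(4, 21)) = Rational(-5324, 273) ≈ -19.502)
Mul(O, J) = Mul(Rational(-5324, 273), Rational(121, 9)) = Rational(-644204, 2457)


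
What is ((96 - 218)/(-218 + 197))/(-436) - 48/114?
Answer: -37783/86982 ≈ -0.43438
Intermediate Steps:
((96 - 218)/(-218 + 197))/(-436) - 48/114 = -122/(-21)*(-1/436) - 48*1/114 = -122*(-1/21)*(-1/436) - 8/19 = (122/21)*(-1/436) - 8/19 = -61/4578 - 8/19 = -37783/86982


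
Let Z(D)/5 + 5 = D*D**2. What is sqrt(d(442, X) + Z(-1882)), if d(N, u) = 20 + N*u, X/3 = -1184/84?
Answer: I*sqrt(1633146653229)/7 ≈ 1.8256e+5*I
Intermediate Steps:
Z(D) = -25 + 5*D**3 (Z(D) = -25 + 5*(D*D**2) = -25 + 5*D**3)
X = -296/7 (X = 3*(-1184/84) = 3*(-1184*1/84) = 3*(-296/21) = -296/7 ≈ -42.286)
sqrt(d(442, X) + Z(-1882)) = sqrt((20 + 442*(-296/7)) + (-25 + 5*(-1882)**3)) = sqrt((20 - 130832/7) + (-25 + 5*(-6665900968))) = sqrt(-130692/7 + (-25 - 33329504840)) = sqrt(-130692/7 - 33329504865) = sqrt(-233306664747/7) = I*sqrt(1633146653229)/7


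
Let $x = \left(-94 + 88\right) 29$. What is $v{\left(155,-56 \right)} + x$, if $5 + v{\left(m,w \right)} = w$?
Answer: $-235$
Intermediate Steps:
$v{\left(m,w \right)} = -5 + w$
$x = -174$ ($x = \left(-6\right) 29 = -174$)
$v{\left(155,-56 \right)} + x = \left(-5 - 56\right) - 174 = -61 - 174 = -235$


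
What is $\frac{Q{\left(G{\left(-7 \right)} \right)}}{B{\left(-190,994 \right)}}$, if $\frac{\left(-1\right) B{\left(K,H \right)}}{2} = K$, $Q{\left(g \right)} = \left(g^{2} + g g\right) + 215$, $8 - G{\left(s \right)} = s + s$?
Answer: $\frac{1183}{380} \approx 3.1132$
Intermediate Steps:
$G{\left(s \right)} = 8 - 2 s$ ($G{\left(s \right)} = 8 - \left(s + s\right) = 8 - 2 s$)
$Q{\left(g \right)} = 215 + 2 g^{2}$ ($Q{\left(g \right)} = \left(g^{2} + g^{2}\right) + 215 = 2 g^{2} + 215 = 215 + 2 g^{2}$)
$B{\left(K,H \right)} = - 2 K$
$\frac{Q{\left(G{\left(-7 \right)} \right)}}{B{\left(-190,994 \right)}} = \frac{215 + 2 \left(8 - -14\right)^{2}}{\left(-2\right) \left(-190\right)} = \frac{215 + 2 \left(8 + 14\right)^{2}}{380} = \left(215 + 2 \cdot 22^{2}\right) \frac{1}{380} = \left(215 + 2 \cdot 484\right) \frac{1}{380} = \left(215 + 968\right) \frac{1}{380} = 1183 \cdot \frac{1}{380} = \frac{1183}{380}$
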